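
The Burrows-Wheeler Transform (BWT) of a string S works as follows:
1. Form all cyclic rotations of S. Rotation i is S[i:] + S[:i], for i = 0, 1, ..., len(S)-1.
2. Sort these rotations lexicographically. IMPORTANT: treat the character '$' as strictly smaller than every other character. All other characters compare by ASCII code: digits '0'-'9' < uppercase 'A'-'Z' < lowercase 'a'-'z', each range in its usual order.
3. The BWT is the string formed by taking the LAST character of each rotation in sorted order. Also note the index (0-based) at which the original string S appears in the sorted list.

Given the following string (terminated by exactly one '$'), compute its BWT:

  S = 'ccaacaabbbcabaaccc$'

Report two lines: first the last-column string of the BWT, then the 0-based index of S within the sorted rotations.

Answer: cccbcaaaaabbcacbc$a
17

Derivation:
All 19 rotations (rotation i = S[i:]+S[:i]):
  rot[0] = ccaacaabbbcabaaccc$
  rot[1] = caacaabbbcabaaccc$c
  rot[2] = aacaabbbcabaaccc$cc
  rot[3] = acaabbbcabaaccc$cca
  rot[4] = caabbbcabaaccc$ccaa
  rot[5] = aabbbcabaaccc$ccaac
  rot[6] = abbbcabaaccc$ccaaca
  rot[7] = bbbcabaaccc$ccaacaa
  rot[8] = bbcabaaccc$ccaacaab
  rot[9] = bcabaaccc$ccaacaabb
  rot[10] = cabaaccc$ccaacaabbb
  rot[11] = abaaccc$ccaacaabbbc
  rot[12] = baaccc$ccaacaabbbca
  rot[13] = aaccc$ccaacaabbbcab
  rot[14] = accc$ccaacaabbbcaba
  rot[15] = ccc$ccaacaabbbcabaa
  rot[16] = cc$ccaacaabbbcabaac
  rot[17] = c$ccaacaabbbcabaacc
  rot[18] = $ccaacaabbbcabaaccc
Sorted (with $ < everything):
  sorted[0] = $ccaacaabbbcabaaccc  (last char: 'c')
  sorted[1] = aabbbcabaaccc$ccaac  (last char: 'c')
  sorted[2] = aacaabbbcabaaccc$cc  (last char: 'c')
  sorted[3] = aaccc$ccaacaabbbcab  (last char: 'b')
  sorted[4] = abaaccc$ccaacaabbbc  (last char: 'c')
  sorted[5] = abbbcabaaccc$ccaaca  (last char: 'a')
  sorted[6] = acaabbbcabaaccc$cca  (last char: 'a')
  sorted[7] = accc$ccaacaabbbcaba  (last char: 'a')
  sorted[8] = baaccc$ccaacaabbbca  (last char: 'a')
  sorted[9] = bbbcabaaccc$ccaacaa  (last char: 'a')
  sorted[10] = bbcabaaccc$ccaacaab  (last char: 'b')
  sorted[11] = bcabaaccc$ccaacaabb  (last char: 'b')
  sorted[12] = c$ccaacaabbbcabaacc  (last char: 'c')
  sorted[13] = caabbbcabaaccc$ccaa  (last char: 'a')
  sorted[14] = caacaabbbcabaaccc$c  (last char: 'c')
  sorted[15] = cabaaccc$ccaacaabbb  (last char: 'b')
  sorted[16] = cc$ccaacaabbbcabaac  (last char: 'c')
  sorted[17] = ccaacaabbbcabaaccc$  (last char: '$')
  sorted[18] = ccc$ccaacaabbbcabaa  (last char: 'a')
Last column: cccbcaaaaabbcacbc$a
Original string S is at sorted index 17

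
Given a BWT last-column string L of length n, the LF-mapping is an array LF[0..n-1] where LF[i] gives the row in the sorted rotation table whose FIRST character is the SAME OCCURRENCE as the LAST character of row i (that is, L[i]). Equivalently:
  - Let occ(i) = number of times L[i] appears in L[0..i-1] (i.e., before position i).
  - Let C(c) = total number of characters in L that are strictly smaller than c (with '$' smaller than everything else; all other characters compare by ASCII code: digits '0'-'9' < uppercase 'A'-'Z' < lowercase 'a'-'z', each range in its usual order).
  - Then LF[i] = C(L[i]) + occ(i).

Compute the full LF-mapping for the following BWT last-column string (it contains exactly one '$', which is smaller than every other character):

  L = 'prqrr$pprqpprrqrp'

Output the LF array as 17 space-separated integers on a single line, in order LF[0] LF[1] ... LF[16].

Answer: 1 10 7 11 12 0 2 3 13 8 4 5 14 15 9 16 6

Derivation:
Char counts: '$':1, 'p':6, 'q':3, 'r':7
C (first-col start): C('$')=0, C('p')=1, C('q')=7, C('r')=10
L[0]='p': occ=0, LF[0]=C('p')+0=1+0=1
L[1]='r': occ=0, LF[1]=C('r')+0=10+0=10
L[2]='q': occ=0, LF[2]=C('q')+0=7+0=7
L[3]='r': occ=1, LF[3]=C('r')+1=10+1=11
L[4]='r': occ=2, LF[4]=C('r')+2=10+2=12
L[5]='$': occ=0, LF[5]=C('$')+0=0+0=0
L[6]='p': occ=1, LF[6]=C('p')+1=1+1=2
L[7]='p': occ=2, LF[7]=C('p')+2=1+2=3
L[8]='r': occ=3, LF[8]=C('r')+3=10+3=13
L[9]='q': occ=1, LF[9]=C('q')+1=7+1=8
L[10]='p': occ=3, LF[10]=C('p')+3=1+3=4
L[11]='p': occ=4, LF[11]=C('p')+4=1+4=5
L[12]='r': occ=4, LF[12]=C('r')+4=10+4=14
L[13]='r': occ=5, LF[13]=C('r')+5=10+5=15
L[14]='q': occ=2, LF[14]=C('q')+2=7+2=9
L[15]='r': occ=6, LF[15]=C('r')+6=10+6=16
L[16]='p': occ=5, LF[16]=C('p')+5=1+5=6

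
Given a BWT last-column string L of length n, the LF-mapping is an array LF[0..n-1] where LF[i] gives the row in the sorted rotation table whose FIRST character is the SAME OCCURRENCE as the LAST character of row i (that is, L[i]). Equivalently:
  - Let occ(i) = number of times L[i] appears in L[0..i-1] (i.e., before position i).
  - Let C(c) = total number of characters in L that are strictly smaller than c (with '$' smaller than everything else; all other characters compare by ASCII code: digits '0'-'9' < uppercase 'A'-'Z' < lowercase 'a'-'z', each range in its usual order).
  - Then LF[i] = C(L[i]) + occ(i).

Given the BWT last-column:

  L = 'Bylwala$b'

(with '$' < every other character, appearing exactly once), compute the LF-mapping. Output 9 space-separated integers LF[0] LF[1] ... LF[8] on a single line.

Answer: 1 8 5 7 2 6 3 0 4

Derivation:
Char counts: '$':1, 'B':1, 'a':2, 'b':1, 'l':2, 'w':1, 'y':1
C (first-col start): C('$')=0, C('B')=1, C('a')=2, C('b')=4, C('l')=5, C('w')=7, C('y')=8
L[0]='B': occ=0, LF[0]=C('B')+0=1+0=1
L[1]='y': occ=0, LF[1]=C('y')+0=8+0=8
L[2]='l': occ=0, LF[2]=C('l')+0=5+0=5
L[3]='w': occ=0, LF[3]=C('w')+0=7+0=7
L[4]='a': occ=0, LF[4]=C('a')+0=2+0=2
L[5]='l': occ=1, LF[5]=C('l')+1=5+1=6
L[6]='a': occ=1, LF[6]=C('a')+1=2+1=3
L[7]='$': occ=0, LF[7]=C('$')+0=0+0=0
L[8]='b': occ=0, LF[8]=C('b')+0=4+0=4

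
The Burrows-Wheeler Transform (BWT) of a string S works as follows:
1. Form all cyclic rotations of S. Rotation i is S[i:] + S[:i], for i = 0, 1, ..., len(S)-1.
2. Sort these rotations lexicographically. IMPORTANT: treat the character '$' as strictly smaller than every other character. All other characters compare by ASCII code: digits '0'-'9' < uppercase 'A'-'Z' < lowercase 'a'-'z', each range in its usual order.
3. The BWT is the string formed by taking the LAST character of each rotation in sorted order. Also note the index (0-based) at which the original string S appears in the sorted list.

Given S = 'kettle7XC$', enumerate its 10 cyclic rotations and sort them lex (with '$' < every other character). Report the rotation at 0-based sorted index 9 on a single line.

All 10 rotations (rotation i = S[i:]+S[:i]):
  rot[0] = kettle7XC$
  rot[1] = ettle7XC$k
  rot[2] = ttle7XC$ke
  rot[3] = tle7XC$ket
  rot[4] = le7XC$kett
  rot[5] = e7XC$kettl
  rot[6] = 7XC$kettle
  rot[7] = XC$kettle7
  rot[8] = C$kettle7X
  rot[9] = $kettle7XC
Sorted (with $ < everything):
  sorted[0] = $kettle7XC
  sorted[1] = 7XC$kettle
  sorted[2] = C$kettle7X
  sorted[3] = XC$kettle7
  sorted[4] = e7XC$kettl
  sorted[5] = ettle7XC$k
  sorted[6] = kettle7XC$
  sorted[7] = le7XC$kett
  sorted[8] = tle7XC$ket
  sorted[9] = ttle7XC$ke
sorted[9] = ttle7XC$ke

Answer: ttle7XC$ke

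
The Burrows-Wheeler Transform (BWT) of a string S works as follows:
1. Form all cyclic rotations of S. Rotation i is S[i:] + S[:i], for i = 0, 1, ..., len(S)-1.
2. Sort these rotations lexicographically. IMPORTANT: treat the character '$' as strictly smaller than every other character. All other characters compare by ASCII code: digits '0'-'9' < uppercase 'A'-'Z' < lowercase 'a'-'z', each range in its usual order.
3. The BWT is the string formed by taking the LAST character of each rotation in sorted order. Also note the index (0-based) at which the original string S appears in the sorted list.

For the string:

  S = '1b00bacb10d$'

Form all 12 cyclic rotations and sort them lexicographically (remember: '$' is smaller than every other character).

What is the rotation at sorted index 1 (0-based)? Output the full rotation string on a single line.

Answer: 00bacb10d$1b

Derivation:
All 12 rotations (rotation i = S[i:]+S[:i]):
  rot[0] = 1b00bacb10d$
  rot[1] = b00bacb10d$1
  rot[2] = 00bacb10d$1b
  rot[3] = 0bacb10d$1b0
  rot[4] = bacb10d$1b00
  rot[5] = acb10d$1b00b
  rot[6] = cb10d$1b00ba
  rot[7] = b10d$1b00bac
  rot[8] = 10d$1b00bacb
  rot[9] = 0d$1b00bacb1
  rot[10] = d$1b00bacb10
  rot[11] = $1b00bacb10d
Sorted (with $ < everything):
  sorted[0] = $1b00bacb10d
  sorted[1] = 00bacb10d$1b
  sorted[2] = 0bacb10d$1b0
  sorted[3] = 0d$1b00bacb1
  sorted[4] = 10d$1b00bacb
  sorted[5] = 1b00bacb10d$
  sorted[6] = acb10d$1b00b
  sorted[7] = b00bacb10d$1
  sorted[8] = b10d$1b00bac
  sorted[9] = bacb10d$1b00
  sorted[10] = cb10d$1b00ba
  sorted[11] = d$1b00bacb10
sorted[1] = 00bacb10d$1b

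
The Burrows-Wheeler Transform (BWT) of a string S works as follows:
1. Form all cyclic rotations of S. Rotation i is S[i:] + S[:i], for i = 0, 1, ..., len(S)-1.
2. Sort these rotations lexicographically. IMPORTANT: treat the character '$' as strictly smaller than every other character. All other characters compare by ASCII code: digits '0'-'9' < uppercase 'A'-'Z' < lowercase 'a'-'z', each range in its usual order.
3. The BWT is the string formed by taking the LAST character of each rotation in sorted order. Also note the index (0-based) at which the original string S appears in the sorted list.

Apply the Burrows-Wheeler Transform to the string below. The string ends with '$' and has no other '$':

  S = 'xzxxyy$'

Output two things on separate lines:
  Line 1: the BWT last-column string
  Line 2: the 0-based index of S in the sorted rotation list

All 7 rotations (rotation i = S[i:]+S[:i]):
  rot[0] = xzxxyy$
  rot[1] = zxxyy$x
  rot[2] = xxyy$xz
  rot[3] = xyy$xzx
  rot[4] = yy$xzxx
  rot[5] = y$xzxxy
  rot[6] = $xzxxyy
Sorted (with $ < everything):
  sorted[0] = $xzxxyy  (last char: 'y')
  sorted[1] = xxyy$xz  (last char: 'z')
  sorted[2] = xyy$xzx  (last char: 'x')
  sorted[3] = xzxxyy$  (last char: '$')
  sorted[4] = y$xzxxy  (last char: 'y')
  sorted[5] = yy$xzxx  (last char: 'x')
  sorted[6] = zxxyy$x  (last char: 'x')
Last column: yzx$yxx
Original string S is at sorted index 3

Answer: yzx$yxx
3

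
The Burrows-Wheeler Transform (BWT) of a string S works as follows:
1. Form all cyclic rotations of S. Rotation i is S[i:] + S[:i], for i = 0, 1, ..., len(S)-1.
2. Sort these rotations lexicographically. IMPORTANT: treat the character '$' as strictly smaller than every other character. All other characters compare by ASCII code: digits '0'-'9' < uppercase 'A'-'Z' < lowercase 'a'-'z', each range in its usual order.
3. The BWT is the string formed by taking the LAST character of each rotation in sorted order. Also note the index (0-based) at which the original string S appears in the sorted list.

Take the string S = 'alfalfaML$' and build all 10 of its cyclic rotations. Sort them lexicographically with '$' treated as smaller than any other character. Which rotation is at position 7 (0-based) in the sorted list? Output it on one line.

Answer: falfaML$al

Derivation:
All 10 rotations (rotation i = S[i:]+S[:i]):
  rot[0] = alfalfaML$
  rot[1] = lfalfaML$a
  rot[2] = falfaML$al
  rot[3] = alfaML$alf
  rot[4] = lfaML$alfa
  rot[5] = faML$alfal
  rot[6] = aML$alfalf
  rot[7] = ML$alfalfa
  rot[8] = L$alfalfaM
  rot[9] = $alfalfaML
Sorted (with $ < everything):
  sorted[0] = $alfalfaML
  sorted[1] = L$alfalfaM
  sorted[2] = ML$alfalfa
  sorted[3] = aML$alfalf
  sorted[4] = alfaML$alf
  sorted[5] = alfalfaML$
  sorted[6] = faML$alfal
  sorted[7] = falfaML$al
  sorted[8] = lfaML$alfa
  sorted[9] = lfalfaML$a
sorted[7] = falfaML$al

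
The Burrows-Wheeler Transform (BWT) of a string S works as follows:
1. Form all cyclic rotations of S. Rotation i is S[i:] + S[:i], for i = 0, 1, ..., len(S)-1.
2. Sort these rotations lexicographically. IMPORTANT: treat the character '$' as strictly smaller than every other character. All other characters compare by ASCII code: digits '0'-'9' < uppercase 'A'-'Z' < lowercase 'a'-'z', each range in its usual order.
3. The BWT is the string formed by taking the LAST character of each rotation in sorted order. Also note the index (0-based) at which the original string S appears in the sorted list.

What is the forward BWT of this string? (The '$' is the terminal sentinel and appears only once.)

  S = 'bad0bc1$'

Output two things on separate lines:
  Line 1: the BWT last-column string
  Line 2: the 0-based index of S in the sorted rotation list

Answer: 1dcb$0ba
4

Derivation:
All 8 rotations (rotation i = S[i:]+S[:i]):
  rot[0] = bad0bc1$
  rot[1] = ad0bc1$b
  rot[2] = d0bc1$ba
  rot[3] = 0bc1$bad
  rot[4] = bc1$bad0
  rot[5] = c1$bad0b
  rot[6] = 1$bad0bc
  rot[7] = $bad0bc1
Sorted (with $ < everything):
  sorted[0] = $bad0bc1  (last char: '1')
  sorted[1] = 0bc1$bad  (last char: 'd')
  sorted[2] = 1$bad0bc  (last char: 'c')
  sorted[3] = ad0bc1$b  (last char: 'b')
  sorted[4] = bad0bc1$  (last char: '$')
  sorted[5] = bc1$bad0  (last char: '0')
  sorted[6] = c1$bad0b  (last char: 'b')
  sorted[7] = d0bc1$ba  (last char: 'a')
Last column: 1dcb$0ba
Original string S is at sorted index 4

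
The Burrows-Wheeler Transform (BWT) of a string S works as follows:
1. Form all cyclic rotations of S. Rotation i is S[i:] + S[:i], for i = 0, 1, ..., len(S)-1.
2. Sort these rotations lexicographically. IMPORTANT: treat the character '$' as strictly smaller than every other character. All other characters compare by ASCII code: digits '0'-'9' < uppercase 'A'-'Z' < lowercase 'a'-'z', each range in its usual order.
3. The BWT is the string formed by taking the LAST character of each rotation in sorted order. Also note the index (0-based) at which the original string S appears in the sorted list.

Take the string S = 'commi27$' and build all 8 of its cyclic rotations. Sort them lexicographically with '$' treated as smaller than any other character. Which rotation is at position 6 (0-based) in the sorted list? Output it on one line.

Answer: mmi27$co

Derivation:
All 8 rotations (rotation i = S[i:]+S[:i]):
  rot[0] = commi27$
  rot[1] = ommi27$c
  rot[2] = mmi27$co
  rot[3] = mi27$com
  rot[4] = i27$comm
  rot[5] = 27$commi
  rot[6] = 7$commi2
  rot[7] = $commi27
Sorted (with $ < everything):
  sorted[0] = $commi27
  sorted[1] = 27$commi
  sorted[2] = 7$commi2
  sorted[3] = commi27$
  sorted[4] = i27$comm
  sorted[5] = mi27$com
  sorted[6] = mmi27$co
  sorted[7] = ommi27$c
sorted[6] = mmi27$co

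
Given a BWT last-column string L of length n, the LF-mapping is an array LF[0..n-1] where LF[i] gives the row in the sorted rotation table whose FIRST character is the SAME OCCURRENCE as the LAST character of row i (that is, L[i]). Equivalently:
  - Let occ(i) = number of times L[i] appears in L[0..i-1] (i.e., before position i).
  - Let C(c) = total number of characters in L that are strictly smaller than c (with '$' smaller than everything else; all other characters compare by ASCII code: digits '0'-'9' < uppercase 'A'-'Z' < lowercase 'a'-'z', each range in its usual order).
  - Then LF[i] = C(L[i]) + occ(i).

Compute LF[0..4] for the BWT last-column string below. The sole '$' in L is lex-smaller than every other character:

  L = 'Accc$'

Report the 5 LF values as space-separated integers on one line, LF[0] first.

Char counts: '$':1, 'A':1, 'c':3
C (first-col start): C('$')=0, C('A')=1, C('c')=2
L[0]='A': occ=0, LF[0]=C('A')+0=1+0=1
L[1]='c': occ=0, LF[1]=C('c')+0=2+0=2
L[2]='c': occ=1, LF[2]=C('c')+1=2+1=3
L[3]='c': occ=2, LF[3]=C('c')+2=2+2=4
L[4]='$': occ=0, LF[4]=C('$')+0=0+0=0

Answer: 1 2 3 4 0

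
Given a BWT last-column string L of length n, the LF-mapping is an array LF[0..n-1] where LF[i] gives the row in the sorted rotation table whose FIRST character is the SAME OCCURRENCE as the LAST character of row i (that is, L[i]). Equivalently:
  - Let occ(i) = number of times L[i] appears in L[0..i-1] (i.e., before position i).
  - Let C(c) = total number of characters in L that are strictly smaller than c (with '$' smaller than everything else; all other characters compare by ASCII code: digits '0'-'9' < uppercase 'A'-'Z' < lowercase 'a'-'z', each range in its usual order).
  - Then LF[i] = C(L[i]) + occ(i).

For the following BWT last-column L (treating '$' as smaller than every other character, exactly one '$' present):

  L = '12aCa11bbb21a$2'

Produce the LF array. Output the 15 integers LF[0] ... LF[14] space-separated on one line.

Char counts: '$':1, '1':4, '2':3, 'C':1, 'a':3, 'b':3
C (first-col start): C('$')=0, C('1')=1, C('2')=5, C('C')=8, C('a')=9, C('b')=12
L[0]='1': occ=0, LF[0]=C('1')+0=1+0=1
L[1]='2': occ=0, LF[1]=C('2')+0=5+0=5
L[2]='a': occ=0, LF[2]=C('a')+0=9+0=9
L[3]='C': occ=0, LF[3]=C('C')+0=8+0=8
L[4]='a': occ=1, LF[4]=C('a')+1=9+1=10
L[5]='1': occ=1, LF[5]=C('1')+1=1+1=2
L[6]='1': occ=2, LF[6]=C('1')+2=1+2=3
L[7]='b': occ=0, LF[7]=C('b')+0=12+0=12
L[8]='b': occ=1, LF[8]=C('b')+1=12+1=13
L[9]='b': occ=2, LF[9]=C('b')+2=12+2=14
L[10]='2': occ=1, LF[10]=C('2')+1=5+1=6
L[11]='1': occ=3, LF[11]=C('1')+3=1+3=4
L[12]='a': occ=2, LF[12]=C('a')+2=9+2=11
L[13]='$': occ=0, LF[13]=C('$')+0=0+0=0
L[14]='2': occ=2, LF[14]=C('2')+2=5+2=7

Answer: 1 5 9 8 10 2 3 12 13 14 6 4 11 0 7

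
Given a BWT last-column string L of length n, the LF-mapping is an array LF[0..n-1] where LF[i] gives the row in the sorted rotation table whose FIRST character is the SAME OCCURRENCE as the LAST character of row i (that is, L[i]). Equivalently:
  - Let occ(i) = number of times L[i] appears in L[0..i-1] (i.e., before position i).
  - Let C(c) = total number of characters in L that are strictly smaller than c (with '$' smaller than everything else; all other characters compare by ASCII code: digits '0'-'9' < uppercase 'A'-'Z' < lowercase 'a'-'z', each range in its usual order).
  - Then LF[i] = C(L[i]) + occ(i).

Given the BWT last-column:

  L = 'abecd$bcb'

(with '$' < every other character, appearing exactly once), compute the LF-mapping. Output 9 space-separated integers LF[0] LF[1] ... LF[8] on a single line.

Answer: 1 2 8 5 7 0 3 6 4

Derivation:
Char counts: '$':1, 'a':1, 'b':3, 'c':2, 'd':1, 'e':1
C (first-col start): C('$')=0, C('a')=1, C('b')=2, C('c')=5, C('d')=7, C('e')=8
L[0]='a': occ=0, LF[0]=C('a')+0=1+0=1
L[1]='b': occ=0, LF[1]=C('b')+0=2+0=2
L[2]='e': occ=0, LF[2]=C('e')+0=8+0=8
L[3]='c': occ=0, LF[3]=C('c')+0=5+0=5
L[4]='d': occ=0, LF[4]=C('d')+0=7+0=7
L[5]='$': occ=0, LF[5]=C('$')+0=0+0=0
L[6]='b': occ=1, LF[6]=C('b')+1=2+1=3
L[7]='c': occ=1, LF[7]=C('c')+1=5+1=6
L[8]='b': occ=2, LF[8]=C('b')+2=2+2=4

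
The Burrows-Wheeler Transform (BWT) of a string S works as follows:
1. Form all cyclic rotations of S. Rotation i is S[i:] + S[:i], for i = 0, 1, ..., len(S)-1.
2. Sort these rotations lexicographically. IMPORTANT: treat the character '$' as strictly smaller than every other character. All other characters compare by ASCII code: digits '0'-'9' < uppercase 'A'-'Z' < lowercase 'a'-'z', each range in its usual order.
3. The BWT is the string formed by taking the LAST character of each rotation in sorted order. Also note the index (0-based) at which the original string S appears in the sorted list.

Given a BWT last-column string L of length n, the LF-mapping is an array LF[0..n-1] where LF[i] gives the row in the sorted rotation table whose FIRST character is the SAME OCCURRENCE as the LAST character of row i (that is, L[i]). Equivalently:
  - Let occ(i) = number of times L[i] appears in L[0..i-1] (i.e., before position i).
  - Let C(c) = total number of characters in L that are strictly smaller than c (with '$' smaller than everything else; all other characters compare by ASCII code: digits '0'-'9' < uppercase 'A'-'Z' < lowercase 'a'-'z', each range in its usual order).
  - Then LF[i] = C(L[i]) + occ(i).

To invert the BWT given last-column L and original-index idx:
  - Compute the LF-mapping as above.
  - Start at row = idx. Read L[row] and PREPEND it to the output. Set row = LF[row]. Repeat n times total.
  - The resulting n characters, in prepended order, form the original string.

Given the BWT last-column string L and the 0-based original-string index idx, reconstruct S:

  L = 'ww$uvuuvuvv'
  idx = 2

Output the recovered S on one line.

LF mapping: 9 10 0 1 5 2 3 6 4 7 8
Walk LF starting at row 2, prepending L[row]:
  step 1: row=2, L[2]='$', prepend. Next row=LF[2]=0
  step 2: row=0, L[0]='w', prepend. Next row=LF[0]=9
  step 3: row=9, L[9]='v', prepend. Next row=LF[9]=7
  step 4: row=7, L[7]='v', prepend. Next row=LF[7]=6
  step 5: row=6, L[6]='u', prepend. Next row=LF[6]=3
  step 6: row=3, L[3]='u', prepend. Next row=LF[3]=1
  step 7: row=1, L[1]='w', prepend. Next row=LF[1]=10
  step 8: row=10, L[10]='v', prepend. Next row=LF[10]=8
  step 9: row=8, L[8]='u', prepend. Next row=LF[8]=4
  step 10: row=4, L[4]='v', prepend. Next row=LF[4]=5
  step 11: row=5, L[5]='u', prepend. Next row=LF[5]=2
Reversed output: uvuvwuuvvw$

Answer: uvuvwuuvvw$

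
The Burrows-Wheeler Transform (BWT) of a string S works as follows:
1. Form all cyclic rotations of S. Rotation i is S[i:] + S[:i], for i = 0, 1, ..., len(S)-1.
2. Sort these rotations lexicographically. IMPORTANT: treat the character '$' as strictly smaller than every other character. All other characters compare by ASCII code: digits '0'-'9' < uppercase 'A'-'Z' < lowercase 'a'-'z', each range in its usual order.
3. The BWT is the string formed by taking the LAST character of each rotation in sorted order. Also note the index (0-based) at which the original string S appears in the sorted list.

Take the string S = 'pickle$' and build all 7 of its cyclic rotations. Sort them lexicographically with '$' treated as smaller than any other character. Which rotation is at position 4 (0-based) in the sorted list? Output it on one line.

All 7 rotations (rotation i = S[i:]+S[:i]):
  rot[0] = pickle$
  rot[1] = ickle$p
  rot[2] = ckle$pi
  rot[3] = kle$pic
  rot[4] = le$pick
  rot[5] = e$pickl
  rot[6] = $pickle
Sorted (with $ < everything):
  sorted[0] = $pickle
  sorted[1] = ckle$pi
  sorted[2] = e$pickl
  sorted[3] = ickle$p
  sorted[4] = kle$pic
  sorted[5] = le$pick
  sorted[6] = pickle$
sorted[4] = kle$pic

Answer: kle$pic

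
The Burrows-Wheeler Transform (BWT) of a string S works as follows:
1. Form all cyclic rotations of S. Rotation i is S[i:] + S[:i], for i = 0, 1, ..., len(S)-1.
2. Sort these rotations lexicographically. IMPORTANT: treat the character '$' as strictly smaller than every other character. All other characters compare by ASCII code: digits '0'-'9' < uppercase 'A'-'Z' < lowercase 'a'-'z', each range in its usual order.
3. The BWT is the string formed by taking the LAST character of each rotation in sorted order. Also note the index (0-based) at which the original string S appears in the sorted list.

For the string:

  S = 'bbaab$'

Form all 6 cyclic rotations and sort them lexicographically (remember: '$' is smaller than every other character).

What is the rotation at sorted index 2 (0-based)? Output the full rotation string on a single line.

All 6 rotations (rotation i = S[i:]+S[:i]):
  rot[0] = bbaab$
  rot[1] = baab$b
  rot[2] = aab$bb
  rot[3] = ab$bba
  rot[4] = b$bbaa
  rot[5] = $bbaab
Sorted (with $ < everything):
  sorted[0] = $bbaab
  sorted[1] = aab$bb
  sorted[2] = ab$bba
  sorted[3] = b$bbaa
  sorted[4] = baab$b
  sorted[5] = bbaab$
sorted[2] = ab$bba

Answer: ab$bba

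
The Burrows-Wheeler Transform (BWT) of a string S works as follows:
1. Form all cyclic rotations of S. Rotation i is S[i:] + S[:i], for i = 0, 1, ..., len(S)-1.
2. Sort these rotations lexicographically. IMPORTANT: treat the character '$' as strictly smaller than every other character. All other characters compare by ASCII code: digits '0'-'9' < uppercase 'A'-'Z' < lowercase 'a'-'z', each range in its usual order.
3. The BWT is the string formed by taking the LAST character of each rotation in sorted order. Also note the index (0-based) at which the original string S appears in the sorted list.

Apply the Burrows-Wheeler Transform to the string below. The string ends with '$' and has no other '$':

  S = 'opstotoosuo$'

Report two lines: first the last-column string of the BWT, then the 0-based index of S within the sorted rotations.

Answer: out$otopooss
3

Derivation:
All 12 rotations (rotation i = S[i:]+S[:i]):
  rot[0] = opstotoosuo$
  rot[1] = pstotoosuo$o
  rot[2] = stotoosuo$op
  rot[3] = totoosuo$ops
  rot[4] = otoosuo$opst
  rot[5] = toosuo$opsto
  rot[6] = oosuo$opstot
  rot[7] = osuo$opstoto
  rot[8] = suo$opstotoo
  rot[9] = uo$opstotoos
  rot[10] = o$opstotoosu
  rot[11] = $opstotoosuo
Sorted (with $ < everything):
  sorted[0] = $opstotoosuo  (last char: 'o')
  sorted[1] = o$opstotoosu  (last char: 'u')
  sorted[2] = oosuo$opstot  (last char: 't')
  sorted[3] = opstotoosuo$  (last char: '$')
  sorted[4] = osuo$opstoto  (last char: 'o')
  sorted[5] = otoosuo$opst  (last char: 't')
  sorted[6] = pstotoosuo$o  (last char: 'o')
  sorted[7] = stotoosuo$op  (last char: 'p')
  sorted[8] = suo$opstotoo  (last char: 'o')
  sorted[9] = toosuo$opsto  (last char: 'o')
  sorted[10] = totoosuo$ops  (last char: 's')
  sorted[11] = uo$opstotoos  (last char: 's')
Last column: out$otopooss
Original string S is at sorted index 3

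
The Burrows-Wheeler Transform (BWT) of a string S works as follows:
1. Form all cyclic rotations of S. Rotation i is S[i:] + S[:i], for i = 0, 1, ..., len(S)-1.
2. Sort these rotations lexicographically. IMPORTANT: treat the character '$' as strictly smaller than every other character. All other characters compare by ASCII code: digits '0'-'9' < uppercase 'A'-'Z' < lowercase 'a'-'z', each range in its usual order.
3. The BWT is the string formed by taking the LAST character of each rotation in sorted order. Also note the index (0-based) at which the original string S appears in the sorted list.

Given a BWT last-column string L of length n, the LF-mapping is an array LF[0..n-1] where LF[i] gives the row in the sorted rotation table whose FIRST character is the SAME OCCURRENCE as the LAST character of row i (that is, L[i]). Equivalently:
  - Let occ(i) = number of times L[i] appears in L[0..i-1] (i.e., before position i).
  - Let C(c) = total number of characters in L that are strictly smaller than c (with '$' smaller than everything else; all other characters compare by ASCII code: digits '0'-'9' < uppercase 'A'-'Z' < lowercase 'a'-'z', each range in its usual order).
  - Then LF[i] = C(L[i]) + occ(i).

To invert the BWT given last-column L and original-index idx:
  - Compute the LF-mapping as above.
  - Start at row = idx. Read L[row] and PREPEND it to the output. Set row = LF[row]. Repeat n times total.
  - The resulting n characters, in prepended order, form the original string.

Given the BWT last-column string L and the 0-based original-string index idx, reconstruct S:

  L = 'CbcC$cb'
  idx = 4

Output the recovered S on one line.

Answer: bccCbC$

Derivation:
LF mapping: 1 3 5 2 0 6 4
Walk LF starting at row 4, prepending L[row]:
  step 1: row=4, L[4]='$', prepend. Next row=LF[4]=0
  step 2: row=0, L[0]='C', prepend. Next row=LF[0]=1
  step 3: row=1, L[1]='b', prepend. Next row=LF[1]=3
  step 4: row=3, L[3]='C', prepend. Next row=LF[3]=2
  step 5: row=2, L[2]='c', prepend. Next row=LF[2]=5
  step 6: row=5, L[5]='c', prepend. Next row=LF[5]=6
  step 7: row=6, L[6]='b', prepend. Next row=LF[6]=4
Reversed output: bccCbC$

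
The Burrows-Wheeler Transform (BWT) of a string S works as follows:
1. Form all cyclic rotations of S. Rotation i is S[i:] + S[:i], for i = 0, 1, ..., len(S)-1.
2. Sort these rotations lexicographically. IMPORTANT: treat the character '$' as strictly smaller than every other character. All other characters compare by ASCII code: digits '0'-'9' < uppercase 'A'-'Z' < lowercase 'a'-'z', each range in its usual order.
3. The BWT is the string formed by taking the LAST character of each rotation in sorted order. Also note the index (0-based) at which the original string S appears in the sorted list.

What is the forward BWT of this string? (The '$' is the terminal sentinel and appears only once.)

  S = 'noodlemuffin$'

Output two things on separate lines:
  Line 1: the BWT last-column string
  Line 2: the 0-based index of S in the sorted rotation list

All 13 rotations (rotation i = S[i:]+S[:i]):
  rot[0] = noodlemuffin$
  rot[1] = oodlemuffin$n
  rot[2] = odlemuffin$no
  rot[3] = dlemuffin$noo
  rot[4] = lemuffin$nood
  rot[5] = emuffin$noodl
  rot[6] = muffin$noodle
  rot[7] = uffin$noodlem
  rot[8] = ffin$noodlemu
  rot[9] = fin$noodlemuf
  rot[10] = in$noodlemuff
  rot[11] = n$noodlemuffi
  rot[12] = $noodlemuffin
Sorted (with $ < everything):
  sorted[0] = $noodlemuffin  (last char: 'n')
  sorted[1] = dlemuffin$noo  (last char: 'o')
  sorted[2] = emuffin$noodl  (last char: 'l')
  sorted[3] = ffin$noodlemu  (last char: 'u')
  sorted[4] = fin$noodlemuf  (last char: 'f')
  sorted[5] = in$noodlemuff  (last char: 'f')
  sorted[6] = lemuffin$nood  (last char: 'd')
  sorted[7] = muffin$noodle  (last char: 'e')
  sorted[8] = n$noodlemuffi  (last char: 'i')
  sorted[9] = noodlemuffin$  (last char: '$')
  sorted[10] = odlemuffin$no  (last char: 'o')
  sorted[11] = oodlemuffin$n  (last char: 'n')
  sorted[12] = uffin$noodlem  (last char: 'm')
Last column: noluffdei$onm
Original string S is at sorted index 9

Answer: noluffdei$onm
9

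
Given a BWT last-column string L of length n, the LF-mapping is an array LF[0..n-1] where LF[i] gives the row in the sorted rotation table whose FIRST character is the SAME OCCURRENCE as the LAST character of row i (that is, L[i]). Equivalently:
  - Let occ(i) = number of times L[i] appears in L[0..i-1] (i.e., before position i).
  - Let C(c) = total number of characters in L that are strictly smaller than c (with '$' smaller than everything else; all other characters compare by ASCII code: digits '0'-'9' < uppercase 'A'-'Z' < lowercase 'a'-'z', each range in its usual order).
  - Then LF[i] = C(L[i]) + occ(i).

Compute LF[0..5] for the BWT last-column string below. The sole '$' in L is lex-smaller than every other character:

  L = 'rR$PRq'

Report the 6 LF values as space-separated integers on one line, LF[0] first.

Char counts: '$':1, 'P':1, 'R':2, 'q':1, 'r':1
C (first-col start): C('$')=0, C('P')=1, C('R')=2, C('q')=4, C('r')=5
L[0]='r': occ=0, LF[0]=C('r')+0=5+0=5
L[1]='R': occ=0, LF[1]=C('R')+0=2+0=2
L[2]='$': occ=0, LF[2]=C('$')+0=0+0=0
L[3]='P': occ=0, LF[3]=C('P')+0=1+0=1
L[4]='R': occ=1, LF[4]=C('R')+1=2+1=3
L[5]='q': occ=0, LF[5]=C('q')+0=4+0=4

Answer: 5 2 0 1 3 4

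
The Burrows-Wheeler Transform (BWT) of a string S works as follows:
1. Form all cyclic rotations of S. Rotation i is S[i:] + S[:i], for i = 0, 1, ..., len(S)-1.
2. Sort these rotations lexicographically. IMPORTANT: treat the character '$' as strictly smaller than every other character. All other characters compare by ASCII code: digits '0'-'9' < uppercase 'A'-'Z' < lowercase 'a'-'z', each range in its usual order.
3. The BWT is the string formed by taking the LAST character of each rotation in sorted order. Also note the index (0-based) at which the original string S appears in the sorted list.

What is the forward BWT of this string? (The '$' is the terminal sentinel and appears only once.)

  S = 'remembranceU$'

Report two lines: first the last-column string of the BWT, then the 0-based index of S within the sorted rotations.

Answer: Uermncmreeab$
12

Derivation:
All 13 rotations (rotation i = S[i:]+S[:i]):
  rot[0] = remembranceU$
  rot[1] = emembranceU$r
  rot[2] = membranceU$re
  rot[3] = embranceU$rem
  rot[4] = mbranceU$reme
  rot[5] = branceU$remem
  rot[6] = ranceU$rememb
  rot[7] = anceU$remembr
  rot[8] = nceU$remembra
  rot[9] = ceU$remembran
  rot[10] = eU$remembranc
  rot[11] = U$remembrance
  rot[12] = $remembranceU
Sorted (with $ < everything):
  sorted[0] = $remembranceU  (last char: 'U')
  sorted[1] = U$remembrance  (last char: 'e')
  sorted[2] = anceU$remembr  (last char: 'r')
  sorted[3] = branceU$remem  (last char: 'm')
  sorted[4] = ceU$remembran  (last char: 'n')
  sorted[5] = eU$remembranc  (last char: 'c')
  sorted[6] = embranceU$rem  (last char: 'm')
  sorted[7] = emembranceU$r  (last char: 'r')
  sorted[8] = mbranceU$reme  (last char: 'e')
  sorted[9] = membranceU$re  (last char: 'e')
  sorted[10] = nceU$remembra  (last char: 'a')
  sorted[11] = ranceU$rememb  (last char: 'b')
  sorted[12] = remembranceU$  (last char: '$')
Last column: Uermncmreeab$
Original string S is at sorted index 12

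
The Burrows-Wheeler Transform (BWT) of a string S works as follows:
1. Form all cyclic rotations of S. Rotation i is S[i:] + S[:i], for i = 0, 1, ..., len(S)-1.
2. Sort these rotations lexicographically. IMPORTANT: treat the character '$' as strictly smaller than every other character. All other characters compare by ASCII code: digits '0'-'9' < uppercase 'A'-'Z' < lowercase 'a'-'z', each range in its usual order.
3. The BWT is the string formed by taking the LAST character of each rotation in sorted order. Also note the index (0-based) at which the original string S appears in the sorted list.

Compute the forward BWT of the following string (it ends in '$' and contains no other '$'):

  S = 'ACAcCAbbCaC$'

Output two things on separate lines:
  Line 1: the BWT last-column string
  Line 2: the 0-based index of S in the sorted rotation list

All 12 rotations (rotation i = S[i:]+S[:i]):
  rot[0] = ACAcCAbbCaC$
  rot[1] = CAcCAbbCaC$A
  rot[2] = AcCAbbCaC$AC
  rot[3] = cCAbbCaC$ACA
  rot[4] = CAbbCaC$ACAc
  rot[5] = AbbCaC$ACAcC
  rot[6] = bbCaC$ACAcCA
  rot[7] = bCaC$ACAcCAb
  rot[8] = CaC$ACAcCAbb
  rot[9] = aC$ACAcCAbbC
  rot[10] = C$ACAcCAbbCa
  rot[11] = $ACAcCAbbCaC
Sorted (with $ < everything):
  sorted[0] = $ACAcCAbbCaC  (last char: 'C')
  sorted[1] = ACAcCAbbCaC$  (last char: '$')
  sorted[2] = AbbCaC$ACAcC  (last char: 'C')
  sorted[3] = AcCAbbCaC$AC  (last char: 'C')
  sorted[4] = C$ACAcCAbbCa  (last char: 'a')
  sorted[5] = CAbbCaC$ACAc  (last char: 'c')
  sorted[6] = CAcCAbbCaC$A  (last char: 'A')
  sorted[7] = CaC$ACAcCAbb  (last char: 'b')
  sorted[8] = aC$ACAcCAbbC  (last char: 'C')
  sorted[9] = bCaC$ACAcCAb  (last char: 'b')
  sorted[10] = bbCaC$ACAcCA  (last char: 'A')
  sorted[11] = cCAbbCaC$ACA  (last char: 'A')
Last column: C$CCacAbCbAA
Original string S is at sorted index 1

Answer: C$CCacAbCbAA
1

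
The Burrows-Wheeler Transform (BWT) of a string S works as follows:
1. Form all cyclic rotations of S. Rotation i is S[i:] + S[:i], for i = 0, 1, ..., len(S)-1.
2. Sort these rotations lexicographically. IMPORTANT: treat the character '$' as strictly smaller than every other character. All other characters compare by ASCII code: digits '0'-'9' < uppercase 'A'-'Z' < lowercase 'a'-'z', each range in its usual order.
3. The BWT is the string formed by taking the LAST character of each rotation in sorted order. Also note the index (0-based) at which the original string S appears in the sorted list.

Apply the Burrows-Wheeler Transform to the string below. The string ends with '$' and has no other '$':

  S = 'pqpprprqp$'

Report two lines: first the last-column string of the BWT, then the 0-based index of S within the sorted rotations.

Answer: pqq$prrppp
3

Derivation:
All 10 rotations (rotation i = S[i:]+S[:i]):
  rot[0] = pqpprprqp$
  rot[1] = qpprprqp$p
  rot[2] = pprprqp$pq
  rot[3] = prprqp$pqp
  rot[4] = rprqp$pqpp
  rot[5] = prqp$pqppr
  rot[6] = rqp$pqpprp
  rot[7] = qp$pqpprpr
  rot[8] = p$pqpprprq
  rot[9] = $pqpprprqp
Sorted (with $ < everything):
  sorted[0] = $pqpprprqp  (last char: 'p')
  sorted[1] = p$pqpprprq  (last char: 'q')
  sorted[2] = pprprqp$pq  (last char: 'q')
  sorted[3] = pqpprprqp$  (last char: '$')
  sorted[4] = prprqp$pqp  (last char: 'p')
  sorted[5] = prqp$pqppr  (last char: 'r')
  sorted[6] = qp$pqpprpr  (last char: 'r')
  sorted[7] = qpprprqp$p  (last char: 'p')
  sorted[8] = rprqp$pqpp  (last char: 'p')
  sorted[9] = rqp$pqpprp  (last char: 'p')
Last column: pqq$prrppp
Original string S is at sorted index 3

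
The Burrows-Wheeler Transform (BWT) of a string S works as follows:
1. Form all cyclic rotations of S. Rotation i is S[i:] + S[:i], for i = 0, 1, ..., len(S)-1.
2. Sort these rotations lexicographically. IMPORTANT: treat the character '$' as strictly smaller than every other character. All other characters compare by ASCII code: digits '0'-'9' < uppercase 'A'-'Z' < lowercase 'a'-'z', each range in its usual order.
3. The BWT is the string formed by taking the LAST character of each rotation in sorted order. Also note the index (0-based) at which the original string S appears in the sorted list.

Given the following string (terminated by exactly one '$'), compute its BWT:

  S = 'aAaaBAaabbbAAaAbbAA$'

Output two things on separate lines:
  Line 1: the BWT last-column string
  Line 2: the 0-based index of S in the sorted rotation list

All 20 rotations (rotation i = S[i:]+S[:i]):
  rot[0] = aAaaBAaabbbAAaAbbAA$
  rot[1] = AaaBAaabbbAAaAbbAA$a
  rot[2] = aaBAaabbbAAaAbbAA$aA
  rot[3] = aBAaabbbAAaAbbAA$aAa
  rot[4] = BAaabbbAAaAbbAA$aAaa
  rot[5] = AaabbbAAaAbbAA$aAaaB
  rot[6] = aabbbAAaAbbAA$aAaaBA
  rot[7] = abbbAAaAbbAA$aAaaBAa
  rot[8] = bbbAAaAbbAA$aAaaBAaa
  rot[9] = bbAAaAbbAA$aAaaBAaab
  rot[10] = bAAaAbbAA$aAaaBAaabb
  rot[11] = AAaAbbAA$aAaaBAaabbb
  rot[12] = AaAbbAA$aAaaBAaabbbA
  rot[13] = aAbbAA$aAaaBAaabbbAA
  rot[14] = AbbAA$aAaaBAaabbbAAa
  rot[15] = bbAA$aAaaBAaabbbAAaA
  rot[16] = bAA$aAaaBAaabbbAAaAb
  rot[17] = AA$aAaaBAaabbbAAaAbb
  rot[18] = A$aAaaBAaabbbAAaAbbA
  rot[19] = $aAaaBAaabbbAAaAbbAA
Sorted (with $ < everything):
  sorted[0] = $aAaaBAaabbbAAaAbbAA  (last char: 'A')
  sorted[1] = A$aAaaBAaabbbAAaAbbA  (last char: 'A')
  sorted[2] = AA$aAaaBAaabbbAAaAbb  (last char: 'b')
  sorted[3] = AAaAbbAA$aAaaBAaabbb  (last char: 'b')
  sorted[4] = AaAbbAA$aAaaBAaabbbA  (last char: 'A')
  sorted[5] = AaaBAaabbbAAaAbbAA$a  (last char: 'a')
  sorted[6] = AaabbbAAaAbbAA$aAaaB  (last char: 'B')
  sorted[7] = AbbAA$aAaaBAaabbbAAa  (last char: 'a')
  sorted[8] = BAaabbbAAaAbbAA$aAaa  (last char: 'a')
  sorted[9] = aAaaBAaabbbAAaAbbAA$  (last char: '$')
  sorted[10] = aAbbAA$aAaaBAaabbbAA  (last char: 'A')
  sorted[11] = aBAaabbbAAaAbbAA$aAa  (last char: 'a')
  sorted[12] = aaBAaabbbAAaAbbAA$aA  (last char: 'A')
  sorted[13] = aabbbAAaAbbAA$aAaaBA  (last char: 'A')
  sorted[14] = abbbAAaAbbAA$aAaaBAa  (last char: 'a')
  sorted[15] = bAA$aAaaBAaabbbAAaAb  (last char: 'b')
  sorted[16] = bAAaAbbAA$aAaaBAaabb  (last char: 'b')
  sorted[17] = bbAA$aAaaBAaabbbAAaA  (last char: 'A')
  sorted[18] = bbAAaAbbAA$aAaaBAaab  (last char: 'b')
  sorted[19] = bbbAAaAbbAA$aAaaBAaa  (last char: 'a')
Last column: AAbbAaBaa$AaAAabbAba
Original string S is at sorted index 9

Answer: AAbbAaBaa$AaAAabbAba
9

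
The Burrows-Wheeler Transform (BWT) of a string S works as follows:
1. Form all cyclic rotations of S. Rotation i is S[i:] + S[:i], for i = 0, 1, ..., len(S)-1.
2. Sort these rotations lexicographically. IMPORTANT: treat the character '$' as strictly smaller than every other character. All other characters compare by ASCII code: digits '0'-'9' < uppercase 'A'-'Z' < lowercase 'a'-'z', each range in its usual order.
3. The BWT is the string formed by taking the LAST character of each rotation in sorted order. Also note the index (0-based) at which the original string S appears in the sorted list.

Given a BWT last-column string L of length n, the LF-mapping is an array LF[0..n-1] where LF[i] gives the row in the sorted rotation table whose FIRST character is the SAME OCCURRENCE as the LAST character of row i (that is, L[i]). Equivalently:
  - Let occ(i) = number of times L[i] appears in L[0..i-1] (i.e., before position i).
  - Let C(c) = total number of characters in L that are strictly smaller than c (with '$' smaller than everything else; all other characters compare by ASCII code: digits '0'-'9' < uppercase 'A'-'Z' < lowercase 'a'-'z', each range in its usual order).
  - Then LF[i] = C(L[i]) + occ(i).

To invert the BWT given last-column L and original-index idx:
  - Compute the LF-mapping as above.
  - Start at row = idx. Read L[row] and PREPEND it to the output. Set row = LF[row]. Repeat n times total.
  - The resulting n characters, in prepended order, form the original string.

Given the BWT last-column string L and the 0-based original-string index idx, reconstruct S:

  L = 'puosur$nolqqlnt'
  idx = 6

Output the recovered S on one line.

LF mapping: 7 13 5 11 14 10 0 3 6 1 8 9 2 4 12
Walk LF starting at row 6, prepending L[row]:
  step 1: row=6, L[6]='$', prepend. Next row=LF[6]=0
  step 2: row=0, L[0]='p', prepend. Next row=LF[0]=7
  step 3: row=7, L[7]='n', prepend. Next row=LF[7]=3
  step 4: row=3, L[3]='s', prepend. Next row=LF[3]=11
  step 5: row=11, L[11]='q', prepend. Next row=LF[11]=9
  step 6: row=9, L[9]='l', prepend. Next row=LF[9]=1
  step 7: row=1, L[1]='u', prepend. Next row=LF[1]=13
  step 8: row=13, L[13]='n', prepend. Next row=LF[13]=4
  step 9: row=4, L[4]='u', prepend. Next row=LF[4]=14
  step 10: row=14, L[14]='t', prepend. Next row=LF[14]=12
  step 11: row=12, L[12]='l', prepend. Next row=LF[12]=2
  step 12: row=2, L[2]='o', prepend. Next row=LF[2]=5
  step 13: row=5, L[5]='r', prepend. Next row=LF[5]=10
  step 14: row=10, L[10]='q', prepend. Next row=LF[10]=8
  step 15: row=8, L[8]='o', prepend. Next row=LF[8]=6
Reversed output: oqroltunulqsnp$

Answer: oqroltunulqsnp$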